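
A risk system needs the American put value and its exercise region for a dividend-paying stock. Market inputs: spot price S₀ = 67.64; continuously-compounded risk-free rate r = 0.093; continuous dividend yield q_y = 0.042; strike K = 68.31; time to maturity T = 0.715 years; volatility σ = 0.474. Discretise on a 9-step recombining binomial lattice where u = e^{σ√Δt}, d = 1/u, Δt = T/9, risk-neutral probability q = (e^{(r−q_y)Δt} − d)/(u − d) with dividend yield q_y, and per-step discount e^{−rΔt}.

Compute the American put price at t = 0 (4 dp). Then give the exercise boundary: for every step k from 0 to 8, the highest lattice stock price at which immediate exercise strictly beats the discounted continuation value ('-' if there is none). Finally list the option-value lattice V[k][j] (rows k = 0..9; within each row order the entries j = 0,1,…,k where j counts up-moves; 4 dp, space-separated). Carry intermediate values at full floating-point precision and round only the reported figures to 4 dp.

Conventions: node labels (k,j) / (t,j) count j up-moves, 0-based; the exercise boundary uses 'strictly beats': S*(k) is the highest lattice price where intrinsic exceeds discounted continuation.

price = 10.0550
boundary = - - - - 39.6383 45.3040 39.6383 45.3040 51.7797
tree:
10.0550
13.6672 6.3245
18.0602 9.1527 3.3799
23.1363 12.8785 5.2864 1.3814
28.6717 17.5387 8.0643 2.3800 0.3288
33.6289 23.0060 11.9283 4.0325 0.6391 0.0000
37.9662 28.6717 16.9746 6.6843 1.2425 0.0000 0.0000
41.7610 33.6289 23.0060 10.7488 2.4155 0.0000 0.0000 0.0000
45.0813 37.9662 28.6717 16.5303 4.6959 0.0000 0.0000 0.0000 0.0000
47.9863 41.7610 33.6289 23.0060 9.1291 0.0000 0.0000 0.0000 0.0000 0.0000

Δt=0.07944  u=1.14294  d=0.87494  q=0.48180  discount=0.99264
step 9 (expiry): payoffs max(K−S,0) = 47.9863 41.7610 33.6289 23.0060 9.1291 0.0000 0.0000 0.0000 0.0000 0.0000
step 8: (k=8,j=0): S=23.2287, K−S=45.0813, hold=44.6558 ⇒ V=45.0813 exercise | (k=8,j=1): S=30.3438, K−S=37.9662, hold=37.5644 ⇒ V=37.9662 exercise | (k=8,j=2): S=39.6383, K−S=28.6717, hold=28.3009 ⇒ V=28.6717 exercise | (k=8,j=3): S=51.7797, K−S=16.5303, hold=16.2000 ⇒ V=16.5303 exercise | (k=8,j=4): S=67.6400, K−S=0.6700, hold=4.6959 ⇒ V=4.6959 continue | (k=8,j=5): S=88.3584, K−S=0.0000, hold=0.0000 ⇒ V=0.0000 continue | (k=8,j=6): S=115.4230, K−S=0.0000, hold=0.0000 ⇒ V=0.0000 continue | (k=8,j=7): S=150.7777, K−S=0.0000, hold=0.0000 ⇒ V=0.0000 continue | (k=8,j=8): S=196.9615, K−S=0.0000, hold=0.0000 ⇒ V=0.0000 continue  boundary S*=51.7797
step 7: (k=7,j=0): S=26.5490, K−S=41.7610, hold=41.3466 ⇒ V=41.7610 exercise | (k=7,j=1): S=34.6811, K−S=33.6289, hold=33.2416 ⇒ V=33.6289 exercise | (k=7,j=2): S=45.3040, K−S=23.0060, hold=22.6540 ⇒ V=23.0060 exercise | (k=7,j=3): S=59.1809, K−S=9.1291, hold=10.7488 ⇒ V=10.7488 continue | (k=7,j=4): S=77.3082, K−S=0.0000, hold=2.4155 ⇒ V=2.4155 continue | (k=7,j=5): S=100.9881, K−S=0.0000, hold=0.0000 ⇒ V=0.0000 continue | (k=7,j=6): S=131.9212, K−S=0.0000, hold=0.0000 ⇒ V=0.0000 continue | (k=7,j=7): S=172.3293, K−S=0.0000, hold=0.0000 ⇒ V=0.0000 continue  boundary S*=45.3040
step 6: (k=6,j=0): S=30.3438, K−S=37.9662, hold=37.5644 ⇒ V=37.9662 exercise | (k=6,j=1): S=39.6383, K−S=28.6717, hold=28.3009 ⇒ V=28.6717 exercise | (k=6,j=2): S=51.7797, K−S=16.5303, hold=16.9746 ⇒ V=16.9746 continue | (k=6,j=3): S=67.6400, K−S=0.6700, hold=6.6843 ⇒ V=6.6843 continue | (k=6,j=4): S=88.3584, K−S=0.0000, hold=1.2425 ⇒ V=1.2425 continue | (k=6,j=5): S=115.4230, K−S=0.0000, hold=0.0000 ⇒ V=0.0000 continue | (k=6,j=6): S=150.7777, K−S=0.0000, hold=0.0000 ⇒ V=0.0000 continue  boundary S*=39.6383
step 5: (k=5,j=0): S=34.6811, K−S=33.6289, hold=33.2416 ⇒ V=33.6289 exercise | (k=5,j=1): S=45.3040, K−S=23.0060, hold=22.8665 ⇒ V=23.0060 exercise | (k=5,j=2): S=59.1809, K−S=9.1291, hold=11.9283 ⇒ V=11.9283 continue | (k=5,j=3): S=77.3082, K−S=0.0000, hold=4.0325 ⇒ V=4.0325 continue | (k=5,j=4): S=100.9881, K−S=0.0000, hold=0.6391 ⇒ V=0.6391 continue | (k=5,j=5): S=131.9212, K−S=0.0000, hold=0.0000 ⇒ V=0.0000 continue  boundary S*=45.3040
step 4: (k=4,j=0): S=39.6383, K−S=28.6717, hold=28.3009 ⇒ V=28.6717 exercise | (k=4,j=1): S=51.7797, K−S=16.5303, hold=17.5387 ⇒ V=17.5387 continue | (k=4,j=2): S=67.6400, K−S=0.6700, hold=8.0643 ⇒ V=8.0643 continue | (k=4,j=3): S=88.3584, K−S=0.0000, hold=2.3800 ⇒ V=2.3800 continue | (k=4,j=4): S=115.4230, K−S=0.0000, hold=0.3288 ⇒ V=0.3288 continue  boundary S*=39.6383
step 3: (k=3,j=0): S=45.3040, K−S=23.0060, hold=23.1363 ⇒ V=23.1363 continue | (k=3,j=1): S=59.1809, K−S=9.1291, hold=12.8785 ⇒ V=12.8785 continue | (k=3,j=2): S=77.3082, K−S=0.0000, hold=5.2864 ⇒ V=5.2864 continue | (k=3,j=3): S=100.9881, K−S=0.0000, hold=1.3814 ⇒ V=1.3814 continue  boundary S*=-
step 2: (k=2,j=0): S=51.7797, K−S=16.5303, hold=18.0602 ⇒ V=18.0602 continue | (k=2,j=1): S=67.6400, K−S=0.6700, hold=9.1527 ⇒ V=9.1527 continue | (k=2,j=2): S=88.3584, K−S=0.0000, hold=3.3799 ⇒ V=3.3799 continue  boundary S*=-
step 1: (k=1,j=0): S=59.1809, K−S=9.1291, hold=13.6672 ⇒ V=13.6672 continue | (k=1,j=1): S=77.3082, K−S=0.0000, hold=6.3245 ⇒ V=6.3245 continue  boundary S*=-
step 0: (k=0,j=0): S=67.6400, K−S=0.6700, hold=10.0550 ⇒ V=10.0550 continue  boundary S*=-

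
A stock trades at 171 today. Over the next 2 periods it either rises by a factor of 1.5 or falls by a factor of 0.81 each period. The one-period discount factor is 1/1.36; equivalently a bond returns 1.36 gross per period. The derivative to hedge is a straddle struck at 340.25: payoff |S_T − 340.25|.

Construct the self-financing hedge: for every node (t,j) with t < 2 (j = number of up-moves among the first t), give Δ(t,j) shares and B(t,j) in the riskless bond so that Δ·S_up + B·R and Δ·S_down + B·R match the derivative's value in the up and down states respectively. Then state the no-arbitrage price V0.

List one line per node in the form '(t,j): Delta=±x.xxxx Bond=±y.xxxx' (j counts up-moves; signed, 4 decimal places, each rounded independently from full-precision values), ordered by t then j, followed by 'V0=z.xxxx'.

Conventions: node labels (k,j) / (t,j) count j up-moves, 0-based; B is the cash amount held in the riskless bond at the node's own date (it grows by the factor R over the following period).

The replicating-portfolio and risk-neutral prices coincide; use p* = (1.36−0.81)/(1.5−0.81) = 0.7971 for the latter.
Terminal payoffs: V(2,0)=228.0569, V(2,1)=132.4850, V(2,2)=44.5000
  t=1,j=0: stock 138.5100 → up 207.7650 (V=132.4850), down 112.1931 (V=228.0569). Price 111.6738; hedge Δ=-1.0000, bond B=250.1838.
  t=1,j=1: stock 256.5000 → up 384.7500 (V=44.5000), down 207.7650 (V=132.4850). Price 45.8471; hedge Δ=-0.4971, bond B=173.3616.
  t=0,j=0: stock 171.0000 → up 256.5000 (V=45.8471), down 138.5100 (V=111.6738). Price 43.5318; hedge Δ=-0.5579, bond B=138.9329.
Check: Δ(0,0)·S0 + B(0,0) = 43.5318 = V0.

(0,0): Delta=-0.5579 Bond=138.9329
(1,0): Delta=-1.0000 Bond=250.1838
(1,1): Delta=-0.4971 Bond=173.3616
V0=43.5318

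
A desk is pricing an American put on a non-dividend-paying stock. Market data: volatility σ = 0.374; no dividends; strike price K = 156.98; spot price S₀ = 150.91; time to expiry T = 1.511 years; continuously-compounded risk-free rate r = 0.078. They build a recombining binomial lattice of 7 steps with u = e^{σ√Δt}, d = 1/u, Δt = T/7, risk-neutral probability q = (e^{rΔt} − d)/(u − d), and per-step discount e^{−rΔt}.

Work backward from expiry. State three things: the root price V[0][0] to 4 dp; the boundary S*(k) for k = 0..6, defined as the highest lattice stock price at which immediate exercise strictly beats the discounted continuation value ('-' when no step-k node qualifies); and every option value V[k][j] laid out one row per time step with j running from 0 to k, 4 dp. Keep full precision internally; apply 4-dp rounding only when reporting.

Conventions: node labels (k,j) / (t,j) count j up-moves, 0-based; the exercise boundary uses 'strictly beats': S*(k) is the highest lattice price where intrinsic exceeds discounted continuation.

price = 24.0620
boundary = - - 106.6081 89.6038 106.6081 89.6038 106.6081
tree:
24.0620
35.4169 13.7530
50.3719 21.9647 6.1752
67.3762 33.9477 10.9703 1.6879
81.6683 50.3719 19.0076 3.4697 0.0000
93.6807 67.3762 31.7887 7.1325 0.0000 0.0000
103.7772 81.6683 50.3719 14.6622 0.0000 0.0000 0.0000
112.2632 93.6807 67.3762 30.1406 0.0000 0.0000 0.0000 0.0000

Δt=0.21586, u=1.18977, d=0.84050, q=0.50528, disc=e^(-rΔt)=0.98330
k=7 terminal: V=max(K-S,0) → 112.2632 93.6807 67.3762 30.1406 0.0000 0.0000 0.0000 0.0000
k=6: j=0 S=53.2028 intr=103.7772 cont=101.1562 V=103.7772[EX]; j=1 S=75.3117 intr=81.6683 cont=79.0474 V=81.6683[EX]; j=2 S=106.6081 intr=50.3719 cont=47.7510 V=50.3719[EX]; j=3 S=150.9100 intr=6.0700 cont=14.6622 V=14.6622[hold]; j=4 S=213.6219 intr=0.0000 cont=0.0000 V=0.0000[hold]; j=5 S=302.3943 intr=0.0000 cont=0.0000 V=0.0000[hold]; j=6 S=428.0567 intr=0.0000 cont=0.0000 V=0.0000[hold]  S*(6)=106.6081
k=5: j=0 S=63.2993 intr=93.6807 cont=91.0598 V=93.6807[EX]; j=1 S=89.6038 intr=67.3762 cont=64.7553 V=67.3762[EX]; j=2 S=126.8394 intr=30.1406 cont=31.7887 V=31.7887[hold]; j=3 S=179.5485 intr=0.0000 cont=7.1325 V=7.1325[hold]; j=4 S=254.1614 intr=0.0000 cont=0.0000 V=0.0000[hold]; j=5 S=359.7803 intr=0.0000 cont=0.0000 V=0.0000[hold]  S*(5)=89.6038
k=4: j=0 S=75.3117 intr=81.6683 cont=79.0474 V=81.6683[EX]; j=1 S=106.6081 intr=50.3719 cont=48.5698 V=50.3719[EX]; j=2 S=150.9100 intr=6.0700 cont=19.0076 V=19.0076[hold]; j=3 S=213.6219 intr=0.0000 cont=3.4697 V=3.4697[hold]; j=4 S=302.3943 intr=0.0000 cont=0.0000 V=0.0000[hold]  S*(4)=106.6081
k=3: j=0 S=89.6038 intr=67.3762 cont=64.7553 V=67.3762[EX]; j=1 S=126.8394 intr=30.1406 cont=33.9477 V=33.9477[hold]; j=2 S=179.5485 intr=0.0000 cont=10.9703 V=10.9703[hold]; j=3 S=254.1614 intr=0.0000 cont=1.6879 V=1.6879[hold]  S*(3)=89.6038
k=2: j=0 S=106.6081 intr=50.3719 cont=49.6425 V=50.3719[EX]; j=1 S=150.9100 intr=6.0700 cont=21.9647 V=21.9647[hold]; j=2 S=213.6219 intr=0.0000 cont=6.1752 V=6.1752[hold]  S*(2)=106.6081
k=1: j=0 S=126.8394 intr=30.1406 cont=35.4169 V=35.4169[hold]; j=1 S=179.5485 intr=0.0000 cont=13.7530 V=13.7530[hold]  S*(1)=-
k=0: j=0 S=150.9100 intr=6.0700 cont=24.0620 V=24.0620[hold]  S*(0)=-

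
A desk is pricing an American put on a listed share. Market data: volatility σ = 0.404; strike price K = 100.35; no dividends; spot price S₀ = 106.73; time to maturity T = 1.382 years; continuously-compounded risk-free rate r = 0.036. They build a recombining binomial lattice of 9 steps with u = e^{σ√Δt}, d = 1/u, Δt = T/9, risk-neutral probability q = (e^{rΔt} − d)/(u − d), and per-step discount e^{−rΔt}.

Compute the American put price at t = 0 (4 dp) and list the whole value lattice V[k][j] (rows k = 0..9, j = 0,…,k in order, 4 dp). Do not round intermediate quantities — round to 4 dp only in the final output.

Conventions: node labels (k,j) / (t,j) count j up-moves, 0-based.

price = 14.7001
tree:
14.7001
20.1735 8.8918
26.9388 13.0175 4.4884
34.8887 18.5675 7.1062 1.6810
43.6908 25.6785 11.0154 2.9184 0.3488
51.9867 34.2314 16.6339 5.0061 0.6719 0.0000
59.0679 43.6908 24.2958 8.4575 1.2941 0.0000 0.0000
65.1123 51.9867 33.9720 14.0082 2.4926 0.0000 0.0000 0.0000
70.2717 59.0679 43.6908 22.5860 4.8009 0.0000 0.0000 0.0000 0.0000
74.6756 65.1123 51.9867 33.9720 9.2471 0.0000 0.0000 0.0000 0.0000 0.0000

Δt=0.15356  u=1.17153  d=0.85358  q=0.47794  discount=0.99449
step 9 (expiry): payoffs max(K−S,0) = 74.6756 65.1123 51.9867 33.9720 9.2471 0.0000 0.0000 0.0000 0.0000 0.0000
k=8: (k=8,j=0): S=30.0783, K−S=70.2717, hold=69.7185 ⇒ V=70.2717 exercise | (k=8,j=1): S=41.2821, K−S=59.0679, hold=58.5147 ⇒ V=59.0679 exercise | (k=8,j=2): S=56.6592, K−S=43.6908, hold=43.1376 ⇒ V=43.6908 exercise | (k=8,j=3): S=77.7640, K−S=22.5860, hold=22.0328 ⇒ V=22.5860 exercise | (k=8,j=4): S=106.7300, K−S=0.0000, hold=4.8009 ⇒ V=4.8009 continue | (k=8,j=5): S=146.4855, K−S=0.0000, hold=0.0000 ⇒ V=0.0000 continue | (k=8,j=6): S=201.0494, K−S=0.0000, hold=0.0000 ⇒ V=0.0000 continue | (k=8,j=7): S=275.9376, K−S=0.0000, hold=0.0000 ⇒ V=0.0000 continue | (k=8,j=8): S=378.7208, K−S=0.0000, hold=0.0000 ⇒ V=0.0000 continue
k=7: (k=7,j=0): S=35.2377, K−S=65.1123, hold=64.5591 ⇒ V=65.1123 exercise | (k=7,j=1): S=48.3633, K−S=51.9867, hold=51.4335 ⇒ V=51.9867 exercise | (k=7,j=2): S=66.3780, K−S=33.9720, hold=33.4188 ⇒ V=33.9720 exercise | (k=7,j=3): S=91.1029, K−S=9.2471, hold=14.0082 ⇒ V=14.0082 continue | (k=7,j=4): S=125.0376, K−S=0.0000, hold=2.4926 ⇒ V=2.4926 continue | (k=7,j=5): S=171.6124, K−S=0.0000, hold=0.0000 ⇒ V=0.0000 continue | (k=7,j=6): S=235.5358, K−S=0.0000, hold=0.0000 ⇒ V=0.0000 continue | (k=7,j=7): S=323.2697, K−S=0.0000, hold=0.0000 ⇒ V=0.0000 continue
k=6: (k=6,j=0): S=41.2821, K−S=59.0679, hold=58.5147 ⇒ V=59.0679 exercise | (k=6,j=1): S=56.6592, K−S=43.6908, hold=43.1376 ⇒ V=43.6908 exercise | (k=6,j=2): S=77.7640, K−S=22.5860, hold=24.2958 ⇒ V=24.2958 continue | (k=6,j=3): S=106.7300, K−S=0.0000, hold=8.4575 ⇒ V=8.4575 continue | (k=6,j=4): S=146.4855, K−S=0.0000, hold=1.2941 ⇒ V=1.2941 continue | (k=6,j=5): S=201.0494, K−S=0.0000, hold=0.0000 ⇒ V=0.0000 continue | (k=6,j=6): S=275.9376, K−S=0.0000, hold=0.0000 ⇒ V=0.0000 continue
k=5: (k=5,j=0): S=48.3633, K−S=51.9867, hold=51.4335 ⇒ V=51.9867 exercise | (k=5,j=1): S=66.3780, K−S=33.9720, hold=34.2314 ⇒ V=34.2314 continue | (k=5,j=2): S=91.1029, K−S=9.2471, hold=16.6339 ⇒ V=16.6339 continue | (k=5,j=3): S=125.0376, K−S=0.0000, hold=5.0061 ⇒ V=5.0061 continue | (k=5,j=4): S=171.6124, K−S=0.0000, hold=0.6719 ⇒ V=0.6719 continue | (k=5,j=5): S=235.5358, K−S=0.0000, hold=0.0000 ⇒ V=0.0000 continue
k=4: (k=4,j=0): S=56.6592, K−S=43.6908, hold=43.2609 ⇒ V=43.6908 exercise | (k=4,j=1): S=77.7640, K−S=22.5860, hold=25.6785 ⇒ V=25.6785 continue | (k=4,j=2): S=106.7300, K−S=0.0000, hold=11.0154 ⇒ V=11.0154 continue | (k=4,j=3): S=146.4855, K−S=0.0000, hold=2.9184 ⇒ V=2.9184 continue | (k=4,j=4): S=201.0494, K−S=0.0000, hold=0.3488 ⇒ V=0.3488 continue
k=3: (k=3,j=0): S=66.3780, K−S=33.9720, hold=34.8887 ⇒ V=34.8887 continue | (k=3,j=1): S=91.1029, K−S=9.2471, hold=18.5675 ⇒ V=18.5675 continue | (k=3,j=2): S=125.0376, K−S=0.0000, hold=7.1062 ⇒ V=7.1062 continue | (k=3,j=3): S=171.6124, K−S=0.0000, hold=1.6810 ⇒ V=1.6810 continue
k=2: (k=2,j=0): S=77.7640, K−S=22.5860, hold=26.9388 ⇒ V=26.9388 continue | (k=2,j=1): S=106.7300, K−S=0.0000, hold=13.0175 ⇒ V=13.0175 continue | (k=2,j=2): S=146.4855, K−S=0.0000, hold=4.4884 ⇒ V=4.4884 continue
k=1: (k=1,j=0): S=91.1029, K−S=9.2471, hold=20.1735 ⇒ V=20.1735 continue | (k=1,j=1): S=125.0376, K−S=0.0000, hold=8.8918 ⇒ V=8.8918 continue
k=0: (k=0,j=0): S=106.7300, K−S=0.0000, hold=14.7001 ⇒ V=14.7001 continue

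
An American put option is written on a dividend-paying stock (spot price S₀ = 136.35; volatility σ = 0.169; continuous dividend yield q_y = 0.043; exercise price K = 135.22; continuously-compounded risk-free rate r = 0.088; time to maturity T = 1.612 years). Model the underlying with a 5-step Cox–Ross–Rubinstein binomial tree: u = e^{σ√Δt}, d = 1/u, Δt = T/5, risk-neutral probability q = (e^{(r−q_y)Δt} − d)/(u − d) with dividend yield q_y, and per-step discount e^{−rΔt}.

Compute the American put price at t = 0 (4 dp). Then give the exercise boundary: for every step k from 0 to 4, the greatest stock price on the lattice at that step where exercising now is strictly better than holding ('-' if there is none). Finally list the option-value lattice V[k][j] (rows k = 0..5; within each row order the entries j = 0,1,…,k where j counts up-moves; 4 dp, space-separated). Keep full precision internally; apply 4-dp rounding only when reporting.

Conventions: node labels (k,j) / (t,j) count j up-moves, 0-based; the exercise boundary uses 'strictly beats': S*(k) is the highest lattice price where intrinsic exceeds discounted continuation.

params: Δt=0.32240 u=1.10071 d=0.90850 q=0.55206 e^(-rΔt)=0.97203
t_5 payoffs: 50.8314 32.9773 11.3458 0.0000 0.0000 0.0000
t_4: node(4,0) S=92.8876 payoff=42.3324 vs cont=39.8288 → 42.3324 [stop]  node(4,1) S=112.5399 payoff=22.6801 vs cont=20.4471 → 22.6801 [stop]  node(4,2) S=136.3500 payoff=0.0000 vs cont=4.9401 → 4.9401 [wait]  node(4,3) S=165.1976 payoff=0.0000 vs cont=0.0000 → 0.0000 [wait]  node(4,4) S=200.1485 payoff=0.0000 vs cont=0.0000 → 0.0000 [wait]  ⇒ S*(4)=112.5399
t_3: node(3,0) S=102.2427 payoff=32.9773 vs cont=30.6025 → 32.9773 [stop]  node(3,1) S=123.8742 payoff=11.3458 vs cont=12.5261 → 12.5261 [wait]  node(3,2) S=150.0823 payoff=0.0000 vs cont=2.1510 → 2.1510 [wait]  node(3,3) S=181.8353 payoff=0.0000 vs cont=0.0000 → 0.0000 [wait]  ⇒ S*(3)=102.2427
t_2: node(2,0) S=112.5399 payoff=22.6801 vs cont=21.0804 → 22.6801 [stop]  node(2,1) S=136.3500 payoff=0.0000 vs cont=6.6083 → 6.6083 [wait]  node(2,2) S=165.1976 payoff=0.0000 vs cont=0.9366 → 0.9366 [wait]  ⇒ S*(2)=112.5399
t_1: node(1,0) S=123.8742 payoff=11.3458 vs cont=13.4213 → 13.4213 [wait]  node(1,1) S=150.0823 payoff=0.0000 vs cont=3.3799 → 3.3799 [wait]  ⇒ S*(1)=-
t_0: node(0,0) S=136.3500 payoff=0.0000 vs cont=7.6575 → 7.6575 [wait]  ⇒ S*(0)=-

price = 7.6575
boundary = - - 112.5399 102.2427 112.5399
tree:
7.6575
13.4213 3.3799
22.6801 6.6083 0.9366
32.9773 12.5261 2.1510 0.0000
42.3324 22.6801 4.9401 0.0000 0.0000
50.8314 32.9773 11.3458 0.0000 0.0000 0.0000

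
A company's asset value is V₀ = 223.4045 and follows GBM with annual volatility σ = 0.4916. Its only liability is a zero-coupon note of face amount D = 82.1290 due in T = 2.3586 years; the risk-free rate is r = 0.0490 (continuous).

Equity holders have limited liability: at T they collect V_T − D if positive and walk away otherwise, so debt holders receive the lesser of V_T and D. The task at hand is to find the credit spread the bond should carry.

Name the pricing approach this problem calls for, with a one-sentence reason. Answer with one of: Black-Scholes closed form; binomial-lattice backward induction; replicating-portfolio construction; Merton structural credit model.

Key observation: the asked-for credit quantity lives on the firm's capital structure — asset value, asset volatility, debt face 82.1290 — which is the structural model's domain.

framework: Merton structural credit model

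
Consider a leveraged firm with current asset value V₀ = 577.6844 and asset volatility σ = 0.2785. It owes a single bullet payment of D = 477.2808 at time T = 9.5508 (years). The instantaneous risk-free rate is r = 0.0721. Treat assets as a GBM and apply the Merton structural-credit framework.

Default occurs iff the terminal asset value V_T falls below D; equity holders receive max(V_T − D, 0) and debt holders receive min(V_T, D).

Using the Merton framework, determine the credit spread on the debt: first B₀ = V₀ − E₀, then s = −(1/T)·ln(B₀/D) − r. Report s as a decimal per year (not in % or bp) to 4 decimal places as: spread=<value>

With assets at 577.6844 and a single debt payment of 477.2808 at 9.5508 years:
d₁ = [ln(V₀/D) + (r + σ²/2)T] / (σ√T)
   = [ln(577.6844/477.2808) + (0.0721 + 0.5·0.2785²)·9.5508] / (0.2785·√9.5508)
   = [0.190923 + 1.059003] / 0.860687 = 1.452243
d₂ = d₁ − σ√T = 1.452243 − 0.860687 = 0.591556
N(d₁) = 0.926783,  N(d₂) = 0.722926,  e^(−rT) = 0.502272
E₀ = V₀·N(d₁) − D·e^(−rT)·N(d₂)
   = 577.6844·0.926783 − 477.2808·0.502272·0.722926 = 362.084618
B₀ = V₀ − E₀ = 577.6844 − 362.084618 = 215.599782
spread = −(1/T)·ln(B₀/D) − r = −(1/9.5508)·ln(215.599782/477.2808) − 0.0721 = 0.01110572

spread=0.0111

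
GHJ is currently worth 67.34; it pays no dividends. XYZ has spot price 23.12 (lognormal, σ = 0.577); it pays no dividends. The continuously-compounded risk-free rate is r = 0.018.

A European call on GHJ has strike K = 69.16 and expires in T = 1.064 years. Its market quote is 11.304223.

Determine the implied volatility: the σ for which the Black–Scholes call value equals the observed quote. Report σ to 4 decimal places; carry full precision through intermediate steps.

sigma = 0.4187

At σ = 0.4187 the Black–Scholes value reproduces the quote:
σ√T = 0.4187·√1.064 = 0.431891
d₁ = (ln(S/K) + (r+σ²/2)T) / (σ√T) = (ln(67.34/69.16) + (0.018+0.4187²/2)·1.064) / 0.431891 = (-0.026668 + 0.112417) / 0.431891 = 0.198542
d₂ = d₁ − σ√T = 0.198542 − 0.431891 = -0.233348
e^{−rT} = 0.981030
N(d₁) = 0.578690,  N(d₂) = 0.407745
V = S·N(d₁) − K·e^{−rT}·N(d₂) = 38.968955 − 27.664732 = 11.304223 (matching the quote); vega is positive throughout, so no other σ reproduces this price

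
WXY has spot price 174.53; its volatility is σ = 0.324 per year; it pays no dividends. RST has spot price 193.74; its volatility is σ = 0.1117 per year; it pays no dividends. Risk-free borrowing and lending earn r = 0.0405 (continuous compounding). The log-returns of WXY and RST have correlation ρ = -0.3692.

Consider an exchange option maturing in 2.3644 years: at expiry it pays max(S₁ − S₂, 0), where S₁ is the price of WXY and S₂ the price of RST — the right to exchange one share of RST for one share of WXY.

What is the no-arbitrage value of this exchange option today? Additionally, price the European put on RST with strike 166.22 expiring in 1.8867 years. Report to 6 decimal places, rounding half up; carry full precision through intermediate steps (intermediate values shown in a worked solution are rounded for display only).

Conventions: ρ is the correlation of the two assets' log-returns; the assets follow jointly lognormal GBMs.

σ_eff = √(σ₁² + σ₂² − 2ρσ₁σ₂) = √(0.324² + 0.1117² − 2·-0.3692·0.324·0.1117) = 0.379705
d₁ = (ln(S₁/S₂) + (q₂ − q₁ + σ_eff²/2)T) / (σ_eff√T) = (ln(174.53/193.74) + (0.0 − 0.0 + 0.072088)·2.3644) / 0.583858 = 0.113083
d₂ = d₁ − σ_eff√T = 0.113083 − 0.583858 = -0.470775
N(d₁) = 0.545018,  N(d₂) = 0.318901
V = S₁·e^{−q₁T}·N(d₁) − S₂·e^{−q₂T}·N(d₂) = 95.121956 − 61.783854 = 33.338102
[vanilla: RST put K=166.22]
σ√T = 0.1117·√1.8867 = 0.153428
d₁ = (ln(S/K) + (r+σ²/2)T) / (σ√T) = (ln(193.74/166.22) + (0.0405+0.1117²/2)·1.8867) / 0.153428 = (0.153205 + 0.088181) / 0.153428 = 1.573287
d₂ = d₁ − σ√T = 1.573287 − 0.153428 = 1.419859
e^{−rT} = 0.926435
N(−d₁) = 0.057826,  N(−d₂) = 0.077824
price = K·e^{−rT}·N(−d₂) − S·N(−d₁) = 11.984332 − 11.203245 = 0.781086

exchange price = 33.338102
price(RST put K=166.22) = 0.781086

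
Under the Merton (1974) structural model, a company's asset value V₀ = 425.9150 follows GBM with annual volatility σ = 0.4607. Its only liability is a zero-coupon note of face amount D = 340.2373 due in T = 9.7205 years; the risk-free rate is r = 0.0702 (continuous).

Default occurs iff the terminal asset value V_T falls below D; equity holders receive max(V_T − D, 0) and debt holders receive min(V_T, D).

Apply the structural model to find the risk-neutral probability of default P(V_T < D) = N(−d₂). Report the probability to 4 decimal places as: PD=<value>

PD=0.5346

Equity is a call on the firm's assets struck at D = 340.2373:
d₁ = [ln(V₀/D) + (r + σ²/2)T] / (σ√T)
   = [ln(425.9150/340.2373) + (0.0702 + 0.5·0.4607²)·9.7205] / (0.4607·√9.7205)
   = [0.224596 + 1.713940] / 1.436357 = 1.349620
d₂ = d₁ − σ√T = 1.349620 − 1.436357 = -0.086737
risk-neutral PD = N(−d₂) = N(0.086737) = 0.534560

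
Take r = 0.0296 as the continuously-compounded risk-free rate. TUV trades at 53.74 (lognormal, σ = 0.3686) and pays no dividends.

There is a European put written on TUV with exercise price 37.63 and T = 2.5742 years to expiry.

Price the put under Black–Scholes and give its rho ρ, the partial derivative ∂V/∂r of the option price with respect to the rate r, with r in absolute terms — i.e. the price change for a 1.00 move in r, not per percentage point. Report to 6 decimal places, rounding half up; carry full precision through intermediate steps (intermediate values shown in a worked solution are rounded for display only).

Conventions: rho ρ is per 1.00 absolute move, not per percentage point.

price = 3.381508
ρ = -29.757517

σ√T = 0.3686·√2.5742 = 0.591393
d₁ = (ln(S/K) + (r+σ²/2)T) / (σ√T) = (ln(53.74/37.63) + (0.0296+0.3686²/2)·2.5742) / 0.591393 = (0.356356 + 0.251069) / 0.591393 = 1.027109
d₂ = d₁ − σ√T = 1.027109 − 0.591393 = 0.435715
e^{−rT} = 0.926634
N(−d₁) = 0.152185,  N(−d₂) = 0.331522
Put price V = K·e^{−rT}·N(−d₂) − S·N(−d₁) = 11.559909 − 8.178401 = 3.381508
ρ = −K·T·e^{−rT}·N(−d₂) = -29.757517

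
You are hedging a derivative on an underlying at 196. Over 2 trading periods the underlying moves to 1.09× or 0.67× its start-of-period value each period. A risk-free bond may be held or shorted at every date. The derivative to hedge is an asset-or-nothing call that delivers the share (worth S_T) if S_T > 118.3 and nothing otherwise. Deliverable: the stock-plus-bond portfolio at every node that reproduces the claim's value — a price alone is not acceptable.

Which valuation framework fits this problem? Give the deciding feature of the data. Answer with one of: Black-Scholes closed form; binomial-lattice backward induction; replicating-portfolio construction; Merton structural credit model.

Key observation: the mandate to exhibit the hedge at every date and state singles out the replicating-portfolio construction on the 2-period tree with factors 1.09 and 0.67 from 196.

framework: replicating-portfolio construction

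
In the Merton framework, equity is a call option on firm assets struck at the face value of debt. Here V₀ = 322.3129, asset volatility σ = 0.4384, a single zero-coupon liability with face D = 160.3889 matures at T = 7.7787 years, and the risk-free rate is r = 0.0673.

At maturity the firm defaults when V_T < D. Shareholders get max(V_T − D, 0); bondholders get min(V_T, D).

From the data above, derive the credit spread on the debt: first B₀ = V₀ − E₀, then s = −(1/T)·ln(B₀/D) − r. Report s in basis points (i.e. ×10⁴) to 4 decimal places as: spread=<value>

spread=235.0901

Apply the equity-as-call identities (strike 160.3889, horizon 7.7787 years):
d₁ = [ln(V₀/D) + (r + σ²/2)T] / (σ√T)
   = [ln(322.3129/160.3889) + (0.0673 + 0.5·0.4384²)·7.7787] / (0.4384·√7.7787)
   = [0.697921 + 1.271018] / 1.222712 = 1.610306
d₂ = d₁ − σ√T = 1.610306 − 1.222712 = 0.387594
N(d₁) = 0.946334,  N(d₂) = 0.650842,  e^(−rT) = 0.592440
E₀ = V₀·N(d₁) − D·e^(−rT)·N(d₂)
   = 322.3129·0.946334 − 160.3889·0.592440·0.650842 = 243.172342
B₀ = V₀ − E₀ = 322.3129 − 243.172342 = 79.140558
spread = −(1/T)·ln(B₀/D) − r = −(1/7.7787)·ln(79.140558/160.3889) − 0.0673 = 0.02350901
in basis points: 0.02350901 × 10⁴ = 235.0901 bp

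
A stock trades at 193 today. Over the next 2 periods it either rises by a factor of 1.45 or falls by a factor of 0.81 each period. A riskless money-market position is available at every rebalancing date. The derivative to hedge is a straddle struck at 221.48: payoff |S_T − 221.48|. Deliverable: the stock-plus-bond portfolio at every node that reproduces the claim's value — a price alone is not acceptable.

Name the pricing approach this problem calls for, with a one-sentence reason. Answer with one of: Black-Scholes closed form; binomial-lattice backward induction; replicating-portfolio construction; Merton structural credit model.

Key observation: the deliverable is the dynamic trading strategy on the 2-step tree (spot 193, moves 1.45 and 0.81), so the valuation must go through the node-by-node replicating-portfolio solve.

framework: replicating-portfolio construction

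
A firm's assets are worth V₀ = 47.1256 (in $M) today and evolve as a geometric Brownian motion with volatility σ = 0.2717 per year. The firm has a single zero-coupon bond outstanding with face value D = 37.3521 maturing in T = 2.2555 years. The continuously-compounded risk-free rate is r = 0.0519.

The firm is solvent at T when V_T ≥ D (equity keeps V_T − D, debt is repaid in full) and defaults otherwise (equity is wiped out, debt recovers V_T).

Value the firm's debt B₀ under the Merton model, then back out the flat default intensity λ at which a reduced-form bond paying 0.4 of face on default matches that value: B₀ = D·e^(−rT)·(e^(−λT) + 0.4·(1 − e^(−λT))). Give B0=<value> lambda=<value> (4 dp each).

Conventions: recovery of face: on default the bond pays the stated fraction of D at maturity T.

B0=31.4927 lambda=0.0403

Work the structural quantities from V₀ = 47.1256 against face 37.3521:
d₁ = [ln(V₀/D) + (r + σ²/2)T] / (σ√T)
   = [ln(47.1256/37.3521) + (0.0519 + 0.5·0.2717²)·2.2555] / (0.2717·√2.2555)
   = [0.232427 + 0.200312] / 0.408048 = 1.060511
d₂ = d₁ − σ√T = 1.060511 − 0.408048 = 0.652463
N(d₁) = 0.855544,  N(d₂) = 0.742949,  e^(−rT) = 0.889531
E₀ = V₀·N(d₁) − D·e^(−rT)·N(d₂)
   = 47.1256·0.855544 − 37.3521·0.889531·0.742949 = 15.632902
B₀ = V₀ − E₀ = 47.1256 − 15.632902 = 31.492698
e^(−λT) = (B₀·e^(rT)/D − 0.4)/(1 − 0.4) = (31.4927·1.124187/37.3521 − 0.4)/0.6 = 0.91306138
λ = −ln(0.91306138)/2.2555 = 0.040325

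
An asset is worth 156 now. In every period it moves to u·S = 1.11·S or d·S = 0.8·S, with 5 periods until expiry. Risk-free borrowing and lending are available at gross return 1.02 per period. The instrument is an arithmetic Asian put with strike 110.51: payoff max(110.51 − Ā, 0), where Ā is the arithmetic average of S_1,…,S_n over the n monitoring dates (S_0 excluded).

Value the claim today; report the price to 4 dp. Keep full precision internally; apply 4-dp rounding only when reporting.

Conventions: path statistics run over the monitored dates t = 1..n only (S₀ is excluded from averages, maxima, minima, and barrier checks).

Risk-neutral up-probability p* = (R−d)/(u−d) = (1.02−0.8)/(1.11−0.8) = 0.7097; the claim prices as the p*-weighted sum of path payoffs discounted by R^5.
Enumerate all 2^5 = 32 price paths (U = up ×1.11, D = down ×0.8); each path with k up-moves has probability p*^k·(1−p*)^(5−k).
DDDDD: Ā=83.9055, payoff=26.6045, prob=0.002063
UDDDD: Ā=116.4189, payoff=0.0000, prob=0.005042
DUDDD: Ā=106.7469, payoff=3.7631, prob=0.005042
UUDDD: Ā=148.1114, payoff=0.0000, prob=0.012324
DDUDD: Ā=99.0093, payoff=11.5007, prob=0.005042
UDUDD: Ā=137.3754, payoff=0.0000, prob=0.012324
DUUDD: Ā=127.7034, payoff=0.0000, prob=0.012324
UUUDD: Ā=177.1885, payoff=0.0000, prob=0.030126
DDDUD: Ā=92.8193, payoff=17.6907, prob=0.005042
UDDUD: Ā=128.7867, payoff=0.0000, prob=0.012324
DUDUD: Ā=119.1147, payoff=0.0000, prob=0.012324
UUDUD: Ā=165.2717, payoff=0.0000, prob=0.030126
DDUUD: Ā=111.3771, payoff=0.0000, prob=0.012324
UDUUD: Ā=154.5357, payoff=0.0000, prob=0.030126
DUUUD: Ā=144.8637, payoff=0.0000, prob=0.030126
UUUUD: Ā=200.9984, payoff=0.0000, prob=0.073642
DDDDU: Ā=87.8672, payoff=22.6428, prob=0.005042
UDDDU: Ā=121.9157, payoff=0.0000, prob=0.012324
DUDDU: Ā=112.2437, payoff=0.0000, prob=0.012324
UUDDU: Ā=155.7382, payoff=0.0000, prob=0.030126
DDUDU: Ā=104.5061, payoff=6.0039, prob=0.012324
UDUDU: Ā=145.0022, payoff=0.0000, prob=0.030126
DUUDU: Ā=135.3302, payoff=0.0000, prob=0.030126
UUUDU: Ā=187.7707, payoff=0.0000, prob=0.073642
DDDUU: Ā=98.3160, payoff=12.1940, prob=0.012324
UDDUU: Ā=136.4135, payoff=0.0000, prob=0.030126
DUDUU: Ā=126.7415, payoff=0.0000, prob=0.030126
UUDUU: Ā=175.8538, payoff=0.0000, prob=0.073642
DDUUU: Ā=119.0039, payoff=0.0000, prob=0.030126
UDUUU: Ā=165.1179, payoff=0.0000, prob=0.073642
DUUUU: Ā=155.4459, payoff=0.0000, prob=0.073642
UUUUU: Ā=215.6812, payoff=0.0000, prob=0.180013
Price = Σ prob·payoff / R^5 = 0.559459 / 1.104081 = 0.5067

price = 0.5067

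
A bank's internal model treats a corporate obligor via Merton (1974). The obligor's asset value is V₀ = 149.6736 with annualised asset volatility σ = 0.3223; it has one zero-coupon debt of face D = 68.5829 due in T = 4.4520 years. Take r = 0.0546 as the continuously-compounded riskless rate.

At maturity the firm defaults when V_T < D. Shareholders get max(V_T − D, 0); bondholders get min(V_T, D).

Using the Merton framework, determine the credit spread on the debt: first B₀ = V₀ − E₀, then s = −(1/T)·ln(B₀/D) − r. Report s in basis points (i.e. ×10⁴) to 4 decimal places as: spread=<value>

Apply the equity-as-call identities (strike 68.5829, horizon 4.4520 years):
d₁ = [ln(V₀/D) + (r + σ²/2)T] / (σ√T)
   = [ln(149.6736/68.5829) + (0.0546 + 0.5·0.3223²)·4.4520] / (0.3223·√4.4520)
   = [0.780414 + 0.474310] / 0.680045 = 1.845059
d₂ = d₁ − σ√T = 1.845059 − 0.680045 = 1.165014
N(d₁) = 0.967486,  N(d₂) = 0.877993,  e^(−rT) = 0.784209
E₀ = V₀·N(d₁) − D·e^(−rT)·N(d₂)
   = 149.6736·0.967486 − 68.5829·0.784209·0.877993 = 97.585618
B₀ = V₀ − E₀ = 149.6736 − 97.585618 = 52.087982
spread = −(1/T)·ln(B₀/D) − r = −(1/4.4520)·ln(52.087982/68.5829) − 0.0546 = 0.00719447
in basis points: 0.00719447 × 10⁴ = 71.9447 bp

spread=71.9447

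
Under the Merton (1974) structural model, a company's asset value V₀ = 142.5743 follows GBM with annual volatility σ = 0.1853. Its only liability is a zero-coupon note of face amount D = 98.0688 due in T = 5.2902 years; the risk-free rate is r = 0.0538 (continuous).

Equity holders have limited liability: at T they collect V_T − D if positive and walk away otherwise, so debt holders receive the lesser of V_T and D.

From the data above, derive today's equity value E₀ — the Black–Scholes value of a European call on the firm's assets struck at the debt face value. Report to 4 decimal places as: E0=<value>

Work the structural quantities from V₀ = 142.5743 against face 98.0688:
d₁ = [ln(V₀/D) + (r + σ²/2)T] / (σ√T)
   = [ln(142.5743/98.0688) + (0.0538 + 0.5·0.1853²)·5.2902] / (0.1853·√5.2902)
   = [0.374194 + 0.375435] / 0.426198 = 1.758875
d₂ = d₁ − σ√T = 1.758875 − 0.426198 = 1.332677
N(d₁) = 0.960701,  N(d₂) = 0.908681,  e^(−rT) = 0.752306
E₀ = V₀·N(d₁) − D·e^(−rT)·N(d₂)
   = 142.5743·0.960701 − 98.0688·0.752306·0.908681 = 69.930820

E0=69.9308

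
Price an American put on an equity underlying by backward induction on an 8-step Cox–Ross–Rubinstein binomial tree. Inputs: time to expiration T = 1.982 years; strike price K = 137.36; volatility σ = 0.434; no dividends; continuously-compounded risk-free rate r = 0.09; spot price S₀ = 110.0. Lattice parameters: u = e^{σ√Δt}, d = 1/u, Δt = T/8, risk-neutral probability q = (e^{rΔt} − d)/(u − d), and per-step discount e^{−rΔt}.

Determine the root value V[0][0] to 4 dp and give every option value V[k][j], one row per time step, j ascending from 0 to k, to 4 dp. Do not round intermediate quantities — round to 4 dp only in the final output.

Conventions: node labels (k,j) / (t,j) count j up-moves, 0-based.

Δt=0.24775  u=1.24113  d=0.80572  q=0.49799  discount=0.97795
step 8 (expiry): payoffs max(K−S,0) = 117.8230 107.2652 91.0019 65.9500 27.3600 0.0000 0.0000 0.0000 0.0000
k=7: (k=7,j=0): S=24.2479, K−S=113.1121, hold=110.0832 ⇒ V=113.1121 exercise | (k=7,j=1): S=37.3515, K−S=100.0085, hold=96.9796 ⇒ V=100.0085 exercise | (k=7,j=2): S=57.5363, K−S=79.8237, hold=76.7948 ⇒ V=79.8237 exercise | (k=7,j=3): S=88.6290, K−S=48.7310, hold=45.7021 ⇒ V=48.7310 exercise | (k=7,j=4): S=136.5242, K−S=0.8358, hold=13.4321 ⇒ V=13.4321 continue | (k=7,j=5): S=210.3019, K−S=0.0000, hold=0.0000 ⇒ V=0.0000 continue | (k=7,j=6): S=323.9492, K−S=0.0000, hold=0.0000 ⇒ V=0.0000 continue | (k=7,j=7): S=499.0116, K−S=0.0000, hold=0.0000 ⇒ V=0.0000 continue
k=6: (k=6,j=0): S=30.0948, K−S=107.2652, hold=104.2363 ⇒ V=107.2652 exercise | (k=6,j=1): S=46.3581, K−S=91.0019, hold=87.9730 ⇒ V=91.0019 exercise | (k=6,j=2): S=71.4100, K−S=65.9500, hold=62.9211 ⇒ V=65.9500 exercise | (k=6,j=3): S=110.0000, K−S=27.3600, hold=30.4656 ⇒ V=30.4656 continue | (k=6,j=4): S=169.4441, K−S=0.0000, hold=6.5944 ⇒ V=6.5944 continue | (k=6,j=5): S=261.0118, K−S=0.0000, hold=0.0000 ⇒ V=0.0000 continue | (k=6,j=6): S=402.0627, K−S=0.0000, hold=0.0000 ⇒ V=0.0000 continue
k=5: (k=5,j=0): S=37.3515, K−S=100.0085, hold=96.9796 ⇒ V=100.0085 exercise | (k=5,j=1): S=57.5363, K−S=79.8237, hold=76.7948 ⇒ V=79.8237 exercise | (k=5,j=2): S=88.6290, K−S=48.7310, hold=47.2146 ⇒ V=48.7310 exercise | (k=5,j=3): S=136.5242, K−S=0.8358, hold=18.1683 ⇒ V=18.1683 continue | (k=5,j=4): S=210.3019, K−S=0.0000, hold=3.2375 ⇒ V=3.2375 continue | (k=5,j=5): S=323.9492, K−S=0.0000, hold=0.0000 ⇒ V=0.0000 continue
k=4: (k=4,j=0): S=46.3581, K−S=91.0019, hold=87.9730 ⇒ V=91.0019 exercise | (k=4,j=1): S=71.4100, K−S=65.9500, hold=62.9211 ⇒ V=65.9500 exercise | (k=4,j=2): S=110.0000, K−S=27.3600, hold=32.7722 ⇒ V=32.7722 continue | (k=4,j=3): S=169.4441, K−S=0.0000, hold=10.4963 ⇒ V=10.4963 continue | (k=4,j=4): S=261.0118, K−S=0.0000, hold=1.5894 ⇒ V=1.5894 continue
k=3: (k=3,j=0): S=57.5363, K−S=79.8237, hold=76.7948 ⇒ V=79.8237 exercise | (k=3,j=1): S=88.6290, K−S=48.7310, hold=48.3379 ⇒ V=48.7310 exercise | (k=3,j=2): S=136.5242, K−S=0.8358, hold=21.2010 ⇒ V=21.2010 continue | (k=3,j=3): S=210.3019, K−S=0.0000, hold=5.9271 ⇒ V=5.9271 continue
k=2: (k=2,j=0): S=71.4100, K−S=65.9500, hold=62.9211 ⇒ V=65.9500 exercise | (k=2,j=1): S=110.0000, K−S=27.3600, hold=34.2491 ⇒ V=34.2491 continue | (k=2,j=2): S=169.4441, K−S=0.0000, hold=13.2950 ⇒ V=13.2950 continue
k=1: (k=1,j=0): S=88.6290, K−S=48.7310, hold=49.0572 ⇒ V=49.0572 continue | (k=1,j=1): S=136.5242, K−S=0.8358, hold=23.2891 ⇒ V=23.2891 continue
k=0: (k=0,j=0): S=110.0000, K−S=27.3600, hold=35.4261 ⇒ V=35.4261 continue

price = 35.4261
tree:
35.4261
49.0572 23.2891
65.9500 34.2491 13.2950
79.8237 48.7310 21.2010 5.9271
91.0019 65.9500 32.7722 10.4963 1.5894
100.0085 79.8237 48.7310 18.1683 3.2375 0.0000
107.2652 91.0019 65.9500 30.4656 6.5944 0.0000 0.0000
113.1121 100.0085 79.8237 48.7310 13.4321 0.0000 0.0000 0.0000
117.8230 107.2652 91.0019 65.9500 27.3600 0.0000 0.0000 0.0000 0.0000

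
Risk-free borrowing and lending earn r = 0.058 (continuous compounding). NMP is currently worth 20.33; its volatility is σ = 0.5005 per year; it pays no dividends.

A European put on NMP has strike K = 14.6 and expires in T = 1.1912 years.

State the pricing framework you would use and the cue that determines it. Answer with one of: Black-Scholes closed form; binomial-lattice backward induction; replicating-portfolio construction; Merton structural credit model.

framework: Black-Scholes closed form

Key observation: with NMP following a GBM at constant σ and r, the European put struck at 14.6 prices in closed form — nothing here needs a stepwise model or a balance sheet.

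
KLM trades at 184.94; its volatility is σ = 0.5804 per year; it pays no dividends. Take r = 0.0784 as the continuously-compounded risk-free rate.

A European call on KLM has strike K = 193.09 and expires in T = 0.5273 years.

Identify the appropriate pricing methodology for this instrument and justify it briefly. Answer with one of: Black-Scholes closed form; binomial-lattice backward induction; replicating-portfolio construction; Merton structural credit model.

framework: Black-Scholes closed form

Key observation: a European-exercise option on KLM struck at 193.09 — a GBM underlying with constant parameters — admits an analytic price: the data contain no early exercise, no discrete tree, no debt structure.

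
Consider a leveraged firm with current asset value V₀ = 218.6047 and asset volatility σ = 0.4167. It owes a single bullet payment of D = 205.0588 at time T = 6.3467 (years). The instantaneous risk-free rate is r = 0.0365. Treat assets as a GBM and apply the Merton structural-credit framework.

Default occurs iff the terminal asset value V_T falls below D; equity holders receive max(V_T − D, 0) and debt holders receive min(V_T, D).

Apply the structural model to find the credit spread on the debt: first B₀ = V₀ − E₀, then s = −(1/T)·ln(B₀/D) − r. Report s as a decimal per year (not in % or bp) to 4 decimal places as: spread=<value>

Equity is a call on the firm's assets struck at D = 205.0588:
d₁ = [ln(V₀/D) + (r + σ²/2)T] / (σ√T)
   = [ln(218.6047/205.0588) + (0.0365 + 0.5·0.4167²)·6.3467] / (0.4167·√6.3467)
   = [0.063968 + 0.782672] / 1.049778 = 0.806494
d₂ = d₁ − σ√T = 0.806494 − 1.049778 = -0.243284
N(d₁) = 0.790021,  N(d₂) = 0.403893,  e^(−rT) = 0.793220
E₀ = V₀·N(d₁) − D·e^(−rT)·N(d₂)
   = 218.6047·0.790021 − 205.0588·0.793220·0.403893 = 107.006421
B₀ = V₀ − E₀ = 218.6047 − 107.006421 = 111.598279
spread = −(1/T)·ln(B₀/D) − r = −(1/6.3467)·ln(111.598279/205.0588) − 0.0365 = 0.05935945

spread=0.0594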